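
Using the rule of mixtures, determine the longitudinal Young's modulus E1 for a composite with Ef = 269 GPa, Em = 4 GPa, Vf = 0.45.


E1 = Ef*Vf + Em*(1-Vf) = 269*0.45 + 4*0.55 = 123.25 GPa

123.25 GPa


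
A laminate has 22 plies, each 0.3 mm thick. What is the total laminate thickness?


h = n * t_ply = 22 * 0.3 = 6.6 mm

6.6 mm


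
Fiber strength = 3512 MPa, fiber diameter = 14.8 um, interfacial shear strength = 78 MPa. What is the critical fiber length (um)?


Lc = sigma_f * d / (2 * tau_i) = 3512 * 14.8 / (2 * 78) = 333.2 um

333.2 um


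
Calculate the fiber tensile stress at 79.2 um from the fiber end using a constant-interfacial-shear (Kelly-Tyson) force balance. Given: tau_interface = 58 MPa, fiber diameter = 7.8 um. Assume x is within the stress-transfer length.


Force balance: sigma_f * (pi*d^2/4) = tau * (pi*d) * x  ->  sigma_f = 4 * tau * x / d
sigma_f = 4 * 58 * 79.2 / 7.8 = 2355.7 MPa

2355.7 MPa


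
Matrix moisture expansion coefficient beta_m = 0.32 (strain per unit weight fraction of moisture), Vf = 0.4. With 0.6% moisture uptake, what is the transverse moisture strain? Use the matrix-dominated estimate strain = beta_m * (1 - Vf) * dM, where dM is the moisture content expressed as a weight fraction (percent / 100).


dM = 0.6/100 = 0.006
strain = beta_m * (1-Vf) * dM = 0.32 * 0.6 * 0.006 = 0.001152

0.001152


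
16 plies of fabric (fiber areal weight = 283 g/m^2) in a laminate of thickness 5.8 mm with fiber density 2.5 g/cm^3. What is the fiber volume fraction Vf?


Vf = n * FAW / (rho_f * h * 1000) = 16 * 283 / (2.5 * 5.8 * 1000) = 0.3123

0.3123


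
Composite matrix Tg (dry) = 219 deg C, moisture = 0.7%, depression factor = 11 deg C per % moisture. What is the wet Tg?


Tg_wet = Tg_dry - k*moisture = 219 - 11*0.7 = 211.3 deg C

211.3 deg C


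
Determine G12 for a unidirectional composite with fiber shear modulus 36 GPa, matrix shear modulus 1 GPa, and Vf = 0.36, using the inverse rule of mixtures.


1/G12 = Vf/Gf + (1-Vf)/Gm = 0.36/36 + 0.64/1
G12 = 1.54 GPa

1.54 GPa


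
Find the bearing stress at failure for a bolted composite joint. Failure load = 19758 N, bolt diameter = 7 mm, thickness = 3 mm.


sigma_br = F/(d*h) = 19758/(7*3) = 940.9 MPa

940.9 MPa


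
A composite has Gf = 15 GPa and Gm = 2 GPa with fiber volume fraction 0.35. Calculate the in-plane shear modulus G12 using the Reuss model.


1/G12 = Vf/Gf + (1-Vf)/Gm = 0.35/15 + 0.65/2
G12 = 2.87 GPa

2.87 GPa


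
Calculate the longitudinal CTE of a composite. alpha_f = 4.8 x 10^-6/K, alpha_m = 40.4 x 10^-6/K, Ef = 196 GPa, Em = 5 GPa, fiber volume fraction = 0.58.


E1 = Ef*Vf + Em*(1-Vf) = 115.78
alpha_1 = (alpha_f*Ef*Vf + alpha_m*Em*(1-Vf))/E1 = 5.45 x 10^-6/K

5.45 x 10^-6/K


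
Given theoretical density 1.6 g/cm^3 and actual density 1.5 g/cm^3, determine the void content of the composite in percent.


Void% = (rho_theo - rho_actual)/rho_theo * 100 = (1.6 - 1.5)/1.6 * 100 = 6.25%

6.25%


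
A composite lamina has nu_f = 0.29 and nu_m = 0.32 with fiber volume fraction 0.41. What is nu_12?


nu_12 = nu_f*Vf + nu_m*(1-Vf) = 0.29*0.41 + 0.32*0.59 = 0.3077

0.3077


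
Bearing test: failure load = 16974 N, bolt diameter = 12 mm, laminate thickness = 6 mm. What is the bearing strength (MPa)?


sigma_br = F/(d*h) = 16974/(12*6) = 235.8 MPa

235.8 MPa


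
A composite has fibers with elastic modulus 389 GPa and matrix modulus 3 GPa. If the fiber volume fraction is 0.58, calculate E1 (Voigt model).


E1 = Ef*Vf + Em*(1-Vf) = 389*0.58 + 3*0.42 = 226.88 GPa

226.88 GPa


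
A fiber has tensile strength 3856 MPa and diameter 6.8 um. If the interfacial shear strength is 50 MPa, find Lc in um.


Lc = sigma_f * d / (2 * tau_i) = 3856 * 6.8 / (2 * 50) = 262.2 um

262.2 um


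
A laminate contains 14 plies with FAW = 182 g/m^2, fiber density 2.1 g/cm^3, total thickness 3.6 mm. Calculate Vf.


Vf = n * FAW / (rho_f * h * 1000) = 14 * 182 / (2.1 * 3.6 * 1000) = 0.337

0.337


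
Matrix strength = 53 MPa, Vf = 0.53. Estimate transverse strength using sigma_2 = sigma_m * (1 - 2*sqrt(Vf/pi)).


factor = 1 - 2*sqrt(0.53/pi) = 0.1785
sigma_2 = 53 * 0.1785 = 9.46 MPa

9.46 MPa


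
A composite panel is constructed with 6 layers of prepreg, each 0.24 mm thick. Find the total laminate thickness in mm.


h = n * t_ply = 6 * 0.24 = 1.44 mm

1.44 mm


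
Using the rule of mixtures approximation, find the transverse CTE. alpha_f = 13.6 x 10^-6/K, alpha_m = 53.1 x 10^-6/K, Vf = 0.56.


alpha_2 = alpha_f*Vf + alpha_m*(1-Vf) = 13.6*0.56 + 53.1*0.44 = 31.0 x 10^-6/K

31.0 x 10^-6/K


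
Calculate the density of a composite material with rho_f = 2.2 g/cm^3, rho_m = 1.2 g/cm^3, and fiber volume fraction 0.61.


rho_c = rho_f*Vf + rho_m*(1-Vf) = 2.2*0.61 + 1.2*0.39 = 1.81 g/cm^3

1.81 g/cm^3


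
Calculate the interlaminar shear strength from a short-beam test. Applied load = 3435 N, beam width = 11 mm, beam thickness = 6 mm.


ILSS = 3F/(4bh) = 3*3435/(4*11*6) = 39.03 MPa

39.03 MPa


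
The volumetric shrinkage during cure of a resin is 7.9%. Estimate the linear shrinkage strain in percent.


Linear shrinkage ≈ vol_shrink/3 = 7.9/3 = 2.633%

2.633%


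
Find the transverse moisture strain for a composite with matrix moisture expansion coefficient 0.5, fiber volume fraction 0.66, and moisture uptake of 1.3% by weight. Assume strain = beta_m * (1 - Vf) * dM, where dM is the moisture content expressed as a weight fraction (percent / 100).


dM = 1.3/100 = 0.013
strain = beta_m * (1-Vf) * dM = 0.5 * 0.34 * 0.013 = 0.00221

0.00221


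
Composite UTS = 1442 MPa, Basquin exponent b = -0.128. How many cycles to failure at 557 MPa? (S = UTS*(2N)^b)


N = 0.5 * (S/UTS)^(1/b) = 0.5 * (557/1442)^(1/-0.128) = 844.0971 cycles

844.0971 cycles


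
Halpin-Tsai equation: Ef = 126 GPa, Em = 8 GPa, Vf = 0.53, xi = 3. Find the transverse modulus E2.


eta = (Ef/Em - 1)/(Ef/Em + xi) = (15.75 - 1)/(15.75 + 3) = 0.7867
E2 = Em*(1+xi*eta*Vf)/(1-eta*Vf) = 30.88 GPa

30.88 GPa


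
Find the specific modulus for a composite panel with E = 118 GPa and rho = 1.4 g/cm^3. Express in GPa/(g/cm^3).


Specific stiffness = E/rho = 118/1.4 = 84.3 GPa/(g/cm^3)

84.3 GPa/(g/cm^3)


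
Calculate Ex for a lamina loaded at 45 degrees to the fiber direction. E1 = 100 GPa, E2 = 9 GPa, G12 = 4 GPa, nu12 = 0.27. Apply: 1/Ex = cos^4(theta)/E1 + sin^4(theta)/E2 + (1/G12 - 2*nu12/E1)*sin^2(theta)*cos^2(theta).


cos^4(45) = 0.25, sin^4(45) = 0.25, sin^2(45)*cos^2(45) = 0.25
1/G12 - 2*nu12/E1 = 1/4 - 2*0.27/100 = 0.2446 GPa^-1
1/Ex = 0.25/100 + 0.25/9 + 0.2446*0.25 = 0.0914278 GPa^-1
Ex = 10.94 GPa

10.94 GPa


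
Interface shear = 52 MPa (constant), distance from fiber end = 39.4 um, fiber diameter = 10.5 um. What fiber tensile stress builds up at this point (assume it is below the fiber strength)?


Force balance: sigma_f * (pi*d^2/4) = tau * (pi*d) * x  ->  sigma_f = 4 * tau * x / d
sigma_f = 4 * 52 * 39.4 / 10.5 = 780.5 MPa

780.5 MPa


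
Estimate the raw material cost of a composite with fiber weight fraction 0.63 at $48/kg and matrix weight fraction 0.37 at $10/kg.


Cost = cost_f*Wf + cost_m*Wm = 48*0.63 + 10*0.37 = $33.94/kg

$33.94/kg


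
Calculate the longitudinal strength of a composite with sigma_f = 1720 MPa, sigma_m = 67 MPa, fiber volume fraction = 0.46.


sigma_1 = sigma_f*Vf + sigma_m*(1-Vf) = 1720*0.46 + 67*0.54 = 827.4 MPa

827.4 MPa


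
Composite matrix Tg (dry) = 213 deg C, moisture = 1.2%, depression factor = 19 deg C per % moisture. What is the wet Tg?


Tg_wet = Tg_dry - k*moisture = 213 - 19*1.2 = 190.2 deg C

190.2 deg C


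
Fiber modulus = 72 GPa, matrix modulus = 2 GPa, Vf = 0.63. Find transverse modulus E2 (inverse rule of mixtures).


1/E2 = Vf/Ef + (1-Vf)/Em = 0.63/72 + 0.37/2
E2 = 5.16 GPa

5.16 GPa


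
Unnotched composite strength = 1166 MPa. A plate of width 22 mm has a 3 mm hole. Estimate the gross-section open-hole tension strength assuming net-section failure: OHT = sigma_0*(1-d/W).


OHT = sigma_0*(1-d/W) = 1166*(1-3/22) = 1007.0 MPa

1007.0 MPa


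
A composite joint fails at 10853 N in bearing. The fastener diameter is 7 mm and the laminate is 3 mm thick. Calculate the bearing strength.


sigma_br = F/(d*h) = 10853/(7*3) = 516.8 MPa

516.8 MPa


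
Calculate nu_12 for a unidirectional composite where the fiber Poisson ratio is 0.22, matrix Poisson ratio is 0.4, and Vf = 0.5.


nu_12 = nu_f*Vf + nu_m*(1-Vf) = 0.22*0.5 + 0.4*0.5 = 0.31

0.31


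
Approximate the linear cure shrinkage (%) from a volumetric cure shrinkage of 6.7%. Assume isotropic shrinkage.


Linear shrinkage ≈ vol_shrink/3 = 6.7/3 = 2.233%

2.233%


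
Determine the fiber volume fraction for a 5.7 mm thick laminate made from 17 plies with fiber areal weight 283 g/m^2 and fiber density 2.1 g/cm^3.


Vf = n * FAW / (rho_f * h * 1000) = 17 * 283 / (2.1 * 5.7 * 1000) = 0.4019

0.4019


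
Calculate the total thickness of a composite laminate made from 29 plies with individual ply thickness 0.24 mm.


h = n * t_ply = 29 * 0.24 = 6.96 mm

6.96 mm


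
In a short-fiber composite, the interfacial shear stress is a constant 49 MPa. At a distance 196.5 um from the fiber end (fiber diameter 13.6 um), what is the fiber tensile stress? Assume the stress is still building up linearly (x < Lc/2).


Force balance: sigma_f * (pi*d^2/4) = tau * (pi*d) * x  ->  sigma_f = 4 * tau * x / d
sigma_f = 4 * 49 * 196.5 / 13.6 = 2831.9 MPa

2831.9 MPa


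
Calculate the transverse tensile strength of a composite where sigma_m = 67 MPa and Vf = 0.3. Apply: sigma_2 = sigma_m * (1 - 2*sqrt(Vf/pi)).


factor = 1 - 2*sqrt(0.3/pi) = 0.382
sigma_2 = 67 * 0.382 = 25.59 MPa

25.59 MPa


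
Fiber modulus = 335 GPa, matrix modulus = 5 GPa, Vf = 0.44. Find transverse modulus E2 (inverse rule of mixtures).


1/E2 = Vf/Ef + (1-Vf)/Em = 0.44/335 + 0.56/5
E2 = 8.83 GPa

8.83 GPa


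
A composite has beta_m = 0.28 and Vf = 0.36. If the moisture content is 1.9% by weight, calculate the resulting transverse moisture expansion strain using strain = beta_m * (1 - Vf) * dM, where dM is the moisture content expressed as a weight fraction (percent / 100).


dM = 1.9/100 = 0.019
strain = beta_m * (1-Vf) * dM = 0.28 * 0.64 * 0.019 = 0.0034048

0.0034048


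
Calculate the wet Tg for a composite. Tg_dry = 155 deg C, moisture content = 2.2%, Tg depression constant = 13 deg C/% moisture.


Tg_wet = Tg_dry - k*moisture = 155 - 13*2.2 = 126.4 deg C

126.4 deg C


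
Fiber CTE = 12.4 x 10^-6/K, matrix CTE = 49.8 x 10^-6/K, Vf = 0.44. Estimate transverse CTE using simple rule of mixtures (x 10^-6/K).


alpha_2 = alpha_f*Vf + alpha_m*(1-Vf) = 12.4*0.44 + 49.8*0.56 = 33.3 x 10^-6/K

33.3 x 10^-6/K


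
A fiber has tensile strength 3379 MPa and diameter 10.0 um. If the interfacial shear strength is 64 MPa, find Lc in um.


Lc = sigma_f * d / (2 * tau_i) = 3379 * 10.0 / (2 * 64) = 264.0 um

264.0 um


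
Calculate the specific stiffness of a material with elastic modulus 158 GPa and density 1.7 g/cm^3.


Specific stiffness = E/rho = 158/1.7 = 92.9 GPa/(g/cm^3)

92.9 GPa/(g/cm^3)


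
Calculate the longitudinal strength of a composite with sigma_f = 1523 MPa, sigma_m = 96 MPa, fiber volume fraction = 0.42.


sigma_1 = sigma_f*Vf + sigma_m*(1-Vf) = 1523*0.42 + 96*0.58 = 695.3 MPa

695.3 MPa


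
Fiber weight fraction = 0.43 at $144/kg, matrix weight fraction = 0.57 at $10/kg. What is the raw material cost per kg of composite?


Cost = cost_f*Wf + cost_m*Wm = 144*0.43 + 10*0.57 = $67.62/kg

$67.62/kg


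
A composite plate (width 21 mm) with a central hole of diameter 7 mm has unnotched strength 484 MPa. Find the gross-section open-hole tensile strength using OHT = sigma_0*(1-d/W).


OHT = sigma_0*(1-d/W) = 484*(1-7/21) = 322.7 MPa

322.7 MPa


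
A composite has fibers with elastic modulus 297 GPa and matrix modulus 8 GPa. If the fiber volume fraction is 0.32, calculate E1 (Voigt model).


E1 = Ef*Vf + Em*(1-Vf) = 297*0.32 + 8*0.68 = 100.48 GPa

100.48 GPa


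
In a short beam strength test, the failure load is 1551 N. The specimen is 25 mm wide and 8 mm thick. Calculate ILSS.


ILSS = 3F/(4bh) = 3*1551/(4*25*8) = 5.82 MPa

5.82 MPa


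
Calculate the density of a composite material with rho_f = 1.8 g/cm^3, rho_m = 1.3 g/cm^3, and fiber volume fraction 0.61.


rho_c = rho_f*Vf + rho_m*(1-Vf) = 1.8*0.61 + 1.3*0.39 = 1.605 g/cm^3

1.605 g/cm^3


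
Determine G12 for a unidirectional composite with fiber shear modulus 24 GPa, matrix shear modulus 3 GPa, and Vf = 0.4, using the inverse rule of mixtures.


1/G12 = Vf/Gf + (1-Vf)/Gm = 0.4/24 + 0.6/3
G12 = 4.62 GPa

4.62 GPa


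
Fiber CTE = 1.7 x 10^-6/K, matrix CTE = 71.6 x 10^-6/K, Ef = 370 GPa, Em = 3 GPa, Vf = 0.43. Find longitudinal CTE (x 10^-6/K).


E1 = Ef*Vf + Em*(1-Vf) = 160.81
alpha_1 = (alpha_f*Ef*Vf + alpha_m*Em*(1-Vf))/E1 = 2.44 x 10^-6/K

2.44 x 10^-6/K


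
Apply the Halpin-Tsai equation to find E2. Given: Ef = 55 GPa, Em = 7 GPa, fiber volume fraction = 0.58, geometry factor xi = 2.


eta = (Ef/Em - 1)/(Ef/Em + xi) = (7.8571 - 1)/(7.8571 + 2) = 0.6957
E2 = Em*(1+xi*eta*Vf)/(1-eta*Vf) = 21.2 GPa

21.2 GPa


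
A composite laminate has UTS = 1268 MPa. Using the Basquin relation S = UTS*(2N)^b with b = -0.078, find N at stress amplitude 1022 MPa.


N = 0.5 * (S/UTS)^(1/b) = 0.5 * (1022/1268)^(1/-0.078) = 7.9405 cycles

7.9405 cycles


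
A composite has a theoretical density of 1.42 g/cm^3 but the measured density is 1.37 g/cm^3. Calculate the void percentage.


Void% = (rho_theo - rho_actual)/rho_theo * 100 = (1.42 - 1.37)/1.42 * 100 = 3.52%

3.52%


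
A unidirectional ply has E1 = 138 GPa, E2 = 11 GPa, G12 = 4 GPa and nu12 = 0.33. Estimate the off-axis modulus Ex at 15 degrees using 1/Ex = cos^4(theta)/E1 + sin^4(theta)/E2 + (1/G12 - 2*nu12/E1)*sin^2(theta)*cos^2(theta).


cos^4(15) = 0.870513, sin^4(15) = 0.004487, sin^2(15)*cos^2(15) = 0.0625
1/G12 - 2*nu12/E1 = 1/4 - 2*0.33/138 = 0.245217 GPa^-1
1/Ex = 0.870513/138 + 0.004487/11 + 0.245217*0.0625 = 0.0220421 GPa^-1
Ex = 45.37 GPa

45.37 GPa


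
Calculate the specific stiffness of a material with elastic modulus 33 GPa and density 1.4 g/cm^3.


Specific stiffness = E/rho = 33/1.4 = 23.6 GPa/(g/cm^3)

23.6 GPa/(g/cm^3)


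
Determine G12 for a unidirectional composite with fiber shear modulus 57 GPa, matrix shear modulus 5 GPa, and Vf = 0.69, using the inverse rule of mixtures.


1/G12 = Vf/Gf + (1-Vf)/Gm = 0.69/57 + 0.31/5
G12 = 13.49 GPa

13.49 GPa


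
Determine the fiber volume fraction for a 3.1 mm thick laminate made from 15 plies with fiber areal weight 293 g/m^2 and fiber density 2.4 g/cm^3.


Vf = n * FAW / (rho_f * h * 1000) = 15 * 293 / (2.4 * 3.1 * 1000) = 0.5907

0.5907


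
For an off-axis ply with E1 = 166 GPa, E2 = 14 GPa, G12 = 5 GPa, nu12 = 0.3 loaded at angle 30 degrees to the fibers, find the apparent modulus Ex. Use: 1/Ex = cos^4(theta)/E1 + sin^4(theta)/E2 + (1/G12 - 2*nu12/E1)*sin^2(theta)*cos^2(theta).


cos^4(30) = 0.5625, sin^4(30) = 0.0625, sin^2(30)*cos^2(30) = 0.1875
1/G12 - 2*nu12/E1 = 1/5 - 2*0.3/166 = 0.196386 GPa^-1
1/Ex = 0.5625/166 + 0.0625/14 + 0.196386*0.1875 = 0.0446751 GPa^-1
Ex = 22.38 GPa

22.38 GPa


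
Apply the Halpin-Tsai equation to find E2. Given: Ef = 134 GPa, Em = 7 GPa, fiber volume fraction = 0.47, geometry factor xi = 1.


eta = (Ef/Em - 1)/(Ef/Em + xi) = (19.1429 - 1)/(19.1429 + 1) = 0.9007
E2 = Em*(1+xi*eta*Vf)/(1-eta*Vf) = 17.28 GPa

17.28 GPa


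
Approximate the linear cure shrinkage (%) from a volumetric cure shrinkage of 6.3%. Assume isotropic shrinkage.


Linear shrinkage ≈ vol_shrink/3 = 6.3/3 = 2.1%

2.1%


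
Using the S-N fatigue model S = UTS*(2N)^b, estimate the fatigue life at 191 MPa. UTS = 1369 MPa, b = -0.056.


N = 0.5 * (S/UTS)^(1/b) = 0.5 * (191/1369)^(1/-0.056) = 9.4067e+14 cycles

9.4067e+14 cycles


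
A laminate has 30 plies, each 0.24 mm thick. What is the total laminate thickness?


h = n * t_ply = 30 * 0.24 = 7.2 mm

7.2 mm


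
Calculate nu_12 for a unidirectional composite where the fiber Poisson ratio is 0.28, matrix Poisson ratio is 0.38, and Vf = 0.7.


nu_12 = nu_f*Vf + nu_m*(1-Vf) = 0.28*0.7 + 0.38*0.3 = 0.31

0.31


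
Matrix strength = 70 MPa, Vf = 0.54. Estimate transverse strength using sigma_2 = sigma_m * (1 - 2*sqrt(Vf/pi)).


factor = 1 - 2*sqrt(0.54/pi) = 0.1708
sigma_2 = 70 * 0.1708 = 11.96 MPa

11.96 MPa


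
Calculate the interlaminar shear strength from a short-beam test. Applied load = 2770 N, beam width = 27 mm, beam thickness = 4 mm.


ILSS = 3F/(4bh) = 3*2770/(4*27*4) = 19.24 MPa

19.24 MPa


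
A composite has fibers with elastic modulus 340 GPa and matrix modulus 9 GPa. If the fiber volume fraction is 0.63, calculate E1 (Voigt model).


E1 = Ef*Vf + Em*(1-Vf) = 340*0.63 + 9*0.37 = 217.53 GPa

217.53 GPa


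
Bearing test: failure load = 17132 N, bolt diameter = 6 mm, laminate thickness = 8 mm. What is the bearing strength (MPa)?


sigma_br = F/(d*h) = 17132/(6*8) = 356.9 MPa

356.9 MPa


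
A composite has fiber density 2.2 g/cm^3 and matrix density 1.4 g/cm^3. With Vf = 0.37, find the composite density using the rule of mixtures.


rho_c = rho_f*Vf + rho_m*(1-Vf) = 2.2*0.37 + 1.4*0.63 = 1.696 g/cm^3

1.696 g/cm^3


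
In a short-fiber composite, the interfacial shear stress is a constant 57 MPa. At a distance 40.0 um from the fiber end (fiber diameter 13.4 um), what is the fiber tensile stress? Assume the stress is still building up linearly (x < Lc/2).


Force balance: sigma_f * (pi*d^2/4) = tau * (pi*d) * x  ->  sigma_f = 4 * tau * x / d
sigma_f = 4 * 57 * 40.0 / 13.4 = 680.6 MPa

680.6 MPa


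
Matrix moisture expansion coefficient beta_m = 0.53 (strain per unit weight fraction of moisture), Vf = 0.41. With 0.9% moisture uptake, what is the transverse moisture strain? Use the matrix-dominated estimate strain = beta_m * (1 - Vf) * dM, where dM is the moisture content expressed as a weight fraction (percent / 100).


dM = 0.9/100 = 0.009
strain = beta_m * (1-Vf) * dM = 0.53 * 0.59 * 0.009 = 0.0028143

0.0028143


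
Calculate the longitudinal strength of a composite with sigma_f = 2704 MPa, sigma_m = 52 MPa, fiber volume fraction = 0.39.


sigma_1 = sigma_f*Vf + sigma_m*(1-Vf) = 2704*0.39 + 52*0.61 = 1086.3 MPa

1086.3 MPa


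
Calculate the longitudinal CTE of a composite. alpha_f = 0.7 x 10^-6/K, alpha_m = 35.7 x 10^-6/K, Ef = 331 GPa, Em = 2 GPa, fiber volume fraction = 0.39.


E1 = Ef*Vf + Em*(1-Vf) = 130.31
alpha_1 = (alpha_f*Ef*Vf + alpha_m*Em*(1-Vf))/E1 = 1.03 x 10^-6/K

1.03 x 10^-6/K


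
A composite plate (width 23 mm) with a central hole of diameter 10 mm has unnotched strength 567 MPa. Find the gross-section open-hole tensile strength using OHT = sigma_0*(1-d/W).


OHT = sigma_0*(1-d/W) = 567*(1-10/23) = 320.5 MPa

320.5 MPa


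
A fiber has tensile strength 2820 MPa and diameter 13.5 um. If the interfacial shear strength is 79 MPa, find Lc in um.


Lc = sigma_f * d / (2 * tau_i) = 2820 * 13.5 / (2 * 79) = 240.9 um

240.9 um


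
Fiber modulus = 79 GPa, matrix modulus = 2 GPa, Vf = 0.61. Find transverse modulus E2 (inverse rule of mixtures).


1/E2 = Vf/Ef + (1-Vf)/Em = 0.61/79 + 0.39/2
E2 = 4.93 GPa

4.93 GPa


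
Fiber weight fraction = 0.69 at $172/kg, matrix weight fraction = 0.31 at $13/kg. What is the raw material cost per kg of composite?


Cost = cost_f*Wf + cost_m*Wm = 172*0.69 + 13*0.31 = $122.71/kg

$122.71/kg


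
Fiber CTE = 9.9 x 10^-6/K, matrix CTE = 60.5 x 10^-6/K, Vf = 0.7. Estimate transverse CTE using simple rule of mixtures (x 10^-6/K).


alpha_2 = alpha_f*Vf + alpha_m*(1-Vf) = 9.9*0.7 + 60.5*0.3 = 25.1 x 10^-6/K

25.1 x 10^-6/K


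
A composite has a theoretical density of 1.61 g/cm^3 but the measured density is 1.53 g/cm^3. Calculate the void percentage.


Void% = (rho_theo - rho_actual)/rho_theo * 100 = (1.61 - 1.53)/1.61 * 100 = 4.97%

4.97%


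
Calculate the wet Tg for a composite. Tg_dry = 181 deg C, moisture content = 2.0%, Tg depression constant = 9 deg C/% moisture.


Tg_wet = Tg_dry - k*moisture = 181 - 9*2.0 = 163.0 deg C

163.0 deg C


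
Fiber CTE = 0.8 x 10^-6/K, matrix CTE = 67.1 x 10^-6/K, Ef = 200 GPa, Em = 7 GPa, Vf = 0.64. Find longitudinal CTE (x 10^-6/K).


E1 = Ef*Vf + Em*(1-Vf) = 130.52
alpha_1 = (alpha_f*Ef*Vf + alpha_m*Em*(1-Vf))/E1 = 2.08 x 10^-6/K

2.08 x 10^-6/K


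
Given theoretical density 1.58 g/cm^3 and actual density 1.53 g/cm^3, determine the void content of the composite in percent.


Void% = (rho_theo - rho_actual)/rho_theo * 100 = (1.58 - 1.53)/1.58 * 100 = 3.16%

3.16%


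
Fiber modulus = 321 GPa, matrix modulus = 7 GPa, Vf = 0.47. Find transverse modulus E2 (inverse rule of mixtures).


1/E2 = Vf/Ef + (1-Vf)/Em = 0.47/321 + 0.53/7
E2 = 12.96 GPa

12.96 GPa


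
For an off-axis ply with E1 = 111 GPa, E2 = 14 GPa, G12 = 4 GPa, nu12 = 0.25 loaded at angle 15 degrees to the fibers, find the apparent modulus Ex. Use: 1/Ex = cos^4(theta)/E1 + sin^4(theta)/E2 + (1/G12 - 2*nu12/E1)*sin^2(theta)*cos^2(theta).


cos^4(15) = 0.870513, sin^4(15) = 0.004487, sin^2(15)*cos^2(15) = 0.0625
1/G12 - 2*nu12/E1 = 1/4 - 2*0.25/111 = 0.245495 GPa^-1
1/Ex = 0.870513/111 + 0.004487/14 + 0.245495*0.0625 = 0.0235064 GPa^-1
Ex = 42.54 GPa

42.54 GPa


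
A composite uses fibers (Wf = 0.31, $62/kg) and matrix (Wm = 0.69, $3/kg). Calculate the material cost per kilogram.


Cost = cost_f*Wf + cost_m*Wm = 62*0.31 + 3*0.69 = $21.29/kg

$21.29/kg


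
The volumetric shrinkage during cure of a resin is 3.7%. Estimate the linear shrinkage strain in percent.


Linear shrinkage ≈ vol_shrink/3 = 3.7/3 = 1.233%

1.233%


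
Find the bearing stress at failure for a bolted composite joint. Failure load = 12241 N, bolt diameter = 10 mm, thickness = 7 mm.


sigma_br = F/(d*h) = 12241/(10*7) = 174.9 MPa

174.9 MPa


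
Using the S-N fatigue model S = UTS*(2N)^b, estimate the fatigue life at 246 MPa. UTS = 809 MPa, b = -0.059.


N = 0.5 * (S/UTS)^(1/b) = 0.5 * (246/809)^(1/-0.059) = 2.8967e+08 cycles

2.8967e+08 cycles


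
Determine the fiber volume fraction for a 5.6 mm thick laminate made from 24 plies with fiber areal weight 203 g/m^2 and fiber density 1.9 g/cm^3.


Vf = n * FAW / (rho_f * h * 1000) = 24 * 203 / (1.9 * 5.6 * 1000) = 0.4579

0.4579


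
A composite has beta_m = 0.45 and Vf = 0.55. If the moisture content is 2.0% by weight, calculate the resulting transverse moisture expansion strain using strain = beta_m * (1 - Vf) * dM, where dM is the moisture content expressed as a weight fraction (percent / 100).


dM = 2.0/100 = 0.02
strain = beta_m * (1-Vf) * dM = 0.45 * 0.45 * 0.02 = 0.00405

0.00405


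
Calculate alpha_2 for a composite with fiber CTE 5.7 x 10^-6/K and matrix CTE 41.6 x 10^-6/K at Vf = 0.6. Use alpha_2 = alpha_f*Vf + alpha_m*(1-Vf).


alpha_2 = alpha_f*Vf + alpha_m*(1-Vf) = 5.7*0.6 + 41.6*0.4 = 20.1 x 10^-6/K

20.1 x 10^-6/K


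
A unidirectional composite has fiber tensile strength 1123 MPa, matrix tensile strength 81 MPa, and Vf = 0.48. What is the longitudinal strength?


sigma_1 = sigma_f*Vf + sigma_m*(1-Vf) = 1123*0.48 + 81*0.52 = 581.2 MPa

581.2 MPa


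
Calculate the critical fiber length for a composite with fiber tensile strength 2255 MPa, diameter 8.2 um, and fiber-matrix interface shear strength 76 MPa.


Lc = sigma_f * d / (2 * tau_i) = 2255 * 8.2 / (2 * 76) = 121.7 um

121.7 um


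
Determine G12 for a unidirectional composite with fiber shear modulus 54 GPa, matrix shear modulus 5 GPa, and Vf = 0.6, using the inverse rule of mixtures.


1/G12 = Vf/Gf + (1-Vf)/Gm = 0.6/54 + 0.4/5
G12 = 10.98 GPa

10.98 GPa


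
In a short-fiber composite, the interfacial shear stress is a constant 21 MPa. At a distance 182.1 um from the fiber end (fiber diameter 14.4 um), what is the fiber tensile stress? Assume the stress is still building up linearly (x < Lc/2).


Force balance: sigma_f * (pi*d^2/4) = tau * (pi*d) * x  ->  sigma_f = 4 * tau * x / d
sigma_f = 4 * 21 * 182.1 / 14.4 = 1062.3 MPa

1062.3 MPa


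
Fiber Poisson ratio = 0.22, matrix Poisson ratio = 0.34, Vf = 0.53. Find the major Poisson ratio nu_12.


nu_12 = nu_f*Vf + nu_m*(1-Vf) = 0.22*0.53 + 0.34*0.47 = 0.2764

0.2764


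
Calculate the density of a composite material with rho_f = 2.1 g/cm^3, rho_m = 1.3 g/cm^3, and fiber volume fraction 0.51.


rho_c = rho_f*Vf + rho_m*(1-Vf) = 2.1*0.51 + 1.3*0.49 = 1.708 g/cm^3

1.708 g/cm^3


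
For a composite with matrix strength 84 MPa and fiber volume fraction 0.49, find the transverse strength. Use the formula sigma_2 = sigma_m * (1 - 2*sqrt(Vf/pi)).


factor = 1 - 2*sqrt(0.49/pi) = 0.2101
sigma_2 = 84 * 0.2101 = 17.65 MPa

17.65 MPa


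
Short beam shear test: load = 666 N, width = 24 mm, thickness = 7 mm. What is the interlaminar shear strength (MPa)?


ILSS = 3F/(4bh) = 3*666/(4*24*7) = 2.97 MPa

2.97 MPa


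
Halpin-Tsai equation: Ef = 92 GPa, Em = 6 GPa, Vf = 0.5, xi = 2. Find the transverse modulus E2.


eta = (Ef/Em - 1)/(Ef/Em + xi) = (15.3333 - 1)/(15.3333 + 2) = 0.8269
E2 = Em*(1+xi*eta*Vf)/(1-eta*Vf) = 18.69 GPa

18.69 GPa


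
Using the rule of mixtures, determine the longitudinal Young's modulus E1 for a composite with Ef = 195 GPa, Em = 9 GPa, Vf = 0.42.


E1 = Ef*Vf + Em*(1-Vf) = 195*0.42 + 9*0.58 = 87.12 GPa

87.12 GPa


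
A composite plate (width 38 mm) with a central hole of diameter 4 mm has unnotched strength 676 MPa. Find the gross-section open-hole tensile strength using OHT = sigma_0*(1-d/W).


OHT = sigma_0*(1-d/W) = 676*(1-4/38) = 604.8 MPa

604.8 MPa


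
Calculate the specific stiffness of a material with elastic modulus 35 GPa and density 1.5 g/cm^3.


Specific stiffness = E/rho = 35/1.5 = 23.3 GPa/(g/cm^3)

23.3 GPa/(g/cm^3)


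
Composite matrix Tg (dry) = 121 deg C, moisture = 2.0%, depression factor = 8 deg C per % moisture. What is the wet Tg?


Tg_wet = Tg_dry - k*moisture = 121 - 8*2.0 = 105.0 deg C

105.0 deg C


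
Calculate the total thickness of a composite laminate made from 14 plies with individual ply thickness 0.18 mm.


h = n * t_ply = 14 * 0.18 = 2.52 mm

2.52 mm


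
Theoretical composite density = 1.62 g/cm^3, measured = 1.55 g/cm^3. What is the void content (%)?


Void% = (rho_theo - rho_actual)/rho_theo * 100 = (1.62 - 1.55)/1.62 * 100 = 4.32%

4.32%


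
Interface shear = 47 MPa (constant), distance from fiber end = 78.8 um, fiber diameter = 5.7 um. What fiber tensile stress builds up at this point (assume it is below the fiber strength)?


Force balance: sigma_f * (pi*d^2/4) = tau * (pi*d) * x  ->  sigma_f = 4 * tau * x / d
sigma_f = 4 * 47 * 78.8 / 5.7 = 2599.0 MPa

2599.0 MPa


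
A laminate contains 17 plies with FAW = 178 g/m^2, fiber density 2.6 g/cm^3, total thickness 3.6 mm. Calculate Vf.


Vf = n * FAW / (rho_f * h * 1000) = 17 * 178 / (2.6 * 3.6 * 1000) = 0.3233

0.3233


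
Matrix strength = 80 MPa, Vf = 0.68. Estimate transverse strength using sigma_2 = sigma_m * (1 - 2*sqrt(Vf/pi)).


factor = 1 - 2*sqrt(0.68/pi) = 0.0695
sigma_2 = 80 * 0.0695 = 5.56 MPa

5.56 MPa


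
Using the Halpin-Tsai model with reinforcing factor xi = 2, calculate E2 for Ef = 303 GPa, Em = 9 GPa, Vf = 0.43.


eta = (Ef/Em - 1)/(Ef/Em + xi) = (33.6667 - 1)/(33.6667 + 2) = 0.9159
E2 = Em*(1+xi*eta*Vf)/(1-eta*Vf) = 26.54 GPa

26.54 GPa


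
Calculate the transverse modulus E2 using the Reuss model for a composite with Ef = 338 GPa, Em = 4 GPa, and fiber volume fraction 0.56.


1/E2 = Vf/Ef + (1-Vf)/Em = 0.56/338 + 0.44/4
E2 = 8.96 GPa

8.96 GPa


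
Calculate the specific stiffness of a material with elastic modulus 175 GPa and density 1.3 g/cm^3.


Specific stiffness = E/rho = 175/1.3 = 134.6 GPa/(g/cm^3)

134.6 GPa/(g/cm^3)


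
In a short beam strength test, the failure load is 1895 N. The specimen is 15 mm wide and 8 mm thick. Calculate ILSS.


ILSS = 3F/(4bh) = 3*1895/(4*15*8) = 11.84 MPa

11.84 MPa


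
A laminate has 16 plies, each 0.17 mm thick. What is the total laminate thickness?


h = n * t_ply = 16 * 0.17 = 2.72 mm

2.72 mm


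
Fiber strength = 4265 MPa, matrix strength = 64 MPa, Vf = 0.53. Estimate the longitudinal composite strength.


sigma_1 = sigma_f*Vf + sigma_m*(1-Vf) = 4265*0.53 + 64*0.47 = 2290.5 MPa

2290.5 MPa


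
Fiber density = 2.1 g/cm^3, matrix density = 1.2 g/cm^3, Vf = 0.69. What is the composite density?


rho_c = rho_f*Vf + rho_m*(1-Vf) = 2.1*0.69 + 1.2*0.31 = 1.821 g/cm^3

1.821 g/cm^3


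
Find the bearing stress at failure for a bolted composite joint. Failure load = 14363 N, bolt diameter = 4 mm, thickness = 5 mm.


sigma_br = F/(d*h) = 14363/(4*5) = 718.2 MPa

718.2 MPa


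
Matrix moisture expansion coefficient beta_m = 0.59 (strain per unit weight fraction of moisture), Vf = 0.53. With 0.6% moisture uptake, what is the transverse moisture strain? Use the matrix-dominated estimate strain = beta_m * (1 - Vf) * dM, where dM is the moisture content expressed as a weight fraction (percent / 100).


dM = 0.6/100 = 0.006
strain = beta_m * (1-Vf) * dM = 0.59 * 0.47 * 0.006 = 0.0016638

0.0016638


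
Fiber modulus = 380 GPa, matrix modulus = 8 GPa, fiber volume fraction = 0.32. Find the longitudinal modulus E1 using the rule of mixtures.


E1 = Ef*Vf + Em*(1-Vf) = 380*0.32 + 8*0.68 = 127.04 GPa

127.04 GPa


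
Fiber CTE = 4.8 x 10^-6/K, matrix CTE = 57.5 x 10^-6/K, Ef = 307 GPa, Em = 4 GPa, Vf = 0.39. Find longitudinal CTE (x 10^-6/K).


E1 = Ef*Vf + Em*(1-Vf) = 122.17
alpha_1 = (alpha_f*Ef*Vf + alpha_m*Em*(1-Vf))/E1 = 5.85 x 10^-6/K

5.85 x 10^-6/K


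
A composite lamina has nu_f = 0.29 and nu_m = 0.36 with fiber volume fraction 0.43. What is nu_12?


nu_12 = nu_f*Vf + nu_m*(1-Vf) = 0.29*0.43 + 0.36*0.57 = 0.3299

0.3299


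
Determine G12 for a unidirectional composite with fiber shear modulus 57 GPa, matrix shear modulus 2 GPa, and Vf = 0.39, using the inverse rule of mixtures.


1/G12 = Vf/Gf + (1-Vf)/Gm = 0.39/57 + 0.61/2
G12 = 3.21 GPa

3.21 GPa


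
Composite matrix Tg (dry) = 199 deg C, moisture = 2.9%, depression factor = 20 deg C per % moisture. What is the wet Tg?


Tg_wet = Tg_dry - k*moisture = 199 - 20*2.9 = 141.0 deg C

141.0 deg C


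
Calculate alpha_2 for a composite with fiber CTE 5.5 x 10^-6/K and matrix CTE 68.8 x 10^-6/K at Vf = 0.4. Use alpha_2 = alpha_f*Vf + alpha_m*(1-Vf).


alpha_2 = alpha_f*Vf + alpha_m*(1-Vf) = 5.5*0.4 + 68.8*0.6 = 43.5 x 10^-6/K

43.5 x 10^-6/K


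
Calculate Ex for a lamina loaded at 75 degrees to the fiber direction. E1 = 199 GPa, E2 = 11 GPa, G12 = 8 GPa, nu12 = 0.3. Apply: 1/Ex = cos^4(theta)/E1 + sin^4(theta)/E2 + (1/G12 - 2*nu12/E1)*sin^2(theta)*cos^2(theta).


cos^4(75) = 0.004487, sin^4(75) = 0.870513, sin^2(75)*cos^2(75) = 0.0625
1/G12 - 2*nu12/E1 = 1/8 - 2*0.3/199 = 0.121985 GPa^-1
1/Ex = 0.004487/199 + 0.870513/11 + 0.121985*0.0625 = 0.0867841 GPa^-1
Ex = 11.52 GPa

11.52 GPa


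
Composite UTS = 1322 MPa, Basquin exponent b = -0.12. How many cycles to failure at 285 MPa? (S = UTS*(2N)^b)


N = 0.5 * (S/UTS)^(1/b) = 0.5 * (285/1322)^(1/-0.12) = 178727.6029 cycles

178727.6029 cycles


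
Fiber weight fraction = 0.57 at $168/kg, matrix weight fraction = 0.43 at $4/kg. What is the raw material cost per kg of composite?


Cost = cost_f*Wf + cost_m*Wm = 168*0.57 + 4*0.43 = $97.48/kg

$97.48/kg


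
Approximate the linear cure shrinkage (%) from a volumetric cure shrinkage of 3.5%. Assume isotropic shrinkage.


Linear shrinkage ≈ vol_shrink/3 = 3.5/3 = 1.167%

1.167%


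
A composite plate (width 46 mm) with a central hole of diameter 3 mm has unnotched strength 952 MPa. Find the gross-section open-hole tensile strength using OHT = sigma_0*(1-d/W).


OHT = sigma_0*(1-d/W) = 952*(1-3/46) = 889.9 MPa

889.9 MPa


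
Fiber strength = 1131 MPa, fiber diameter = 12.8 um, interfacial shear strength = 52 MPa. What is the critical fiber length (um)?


Lc = sigma_f * d / (2 * tau_i) = 1131 * 12.8 / (2 * 52) = 139.2 um

139.2 um


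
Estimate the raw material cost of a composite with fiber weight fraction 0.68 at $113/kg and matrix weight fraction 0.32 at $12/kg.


Cost = cost_f*Wf + cost_m*Wm = 113*0.68 + 12*0.32 = $80.68/kg

$80.68/kg


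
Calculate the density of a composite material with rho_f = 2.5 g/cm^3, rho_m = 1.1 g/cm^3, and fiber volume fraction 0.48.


rho_c = rho_f*Vf + rho_m*(1-Vf) = 2.5*0.48 + 1.1*0.52 = 1.772 g/cm^3

1.772 g/cm^3


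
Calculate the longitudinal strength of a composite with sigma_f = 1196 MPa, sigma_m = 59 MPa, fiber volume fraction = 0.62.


sigma_1 = sigma_f*Vf + sigma_m*(1-Vf) = 1196*0.62 + 59*0.38 = 763.9 MPa

763.9 MPa


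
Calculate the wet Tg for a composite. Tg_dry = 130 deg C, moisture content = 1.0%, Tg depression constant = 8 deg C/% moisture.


Tg_wet = Tg_dry - k*moisture = 130 - 8*1.0 = 122.0 deg C

122.0 deg C


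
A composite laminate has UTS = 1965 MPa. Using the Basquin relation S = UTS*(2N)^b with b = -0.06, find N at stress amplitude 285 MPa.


N = 0.5 * (S/UTS)^(1/b) = 0.5 * (285/1965)^(1/-0.06) = 4.7235e+13 cycles

4.7235e+13 cycles


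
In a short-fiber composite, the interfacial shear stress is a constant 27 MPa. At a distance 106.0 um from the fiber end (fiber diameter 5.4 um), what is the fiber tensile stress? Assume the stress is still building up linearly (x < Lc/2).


Force balance: sigma_f * (pi*d^2/4) = tau * (pi*d) * x  ->  sigma_f = 4 * tau * x / d
sigma_f = 4 * 27 * 106.0 / 5.4 = 2120.0 MPa

2120.0 MPa


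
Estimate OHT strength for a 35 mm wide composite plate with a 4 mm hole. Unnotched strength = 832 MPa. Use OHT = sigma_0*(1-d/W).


OHT = sigma_0*(1-d/W) = 832*(1-4/35) = 736.9 MPa

736.9 MPa


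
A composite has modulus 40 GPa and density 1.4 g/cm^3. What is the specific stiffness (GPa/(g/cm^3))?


Specific stiffness = E/rho = 40/1.4 = 28.6 GPa/(g/cm^3)

28.6 GPa/(g/cm^3)


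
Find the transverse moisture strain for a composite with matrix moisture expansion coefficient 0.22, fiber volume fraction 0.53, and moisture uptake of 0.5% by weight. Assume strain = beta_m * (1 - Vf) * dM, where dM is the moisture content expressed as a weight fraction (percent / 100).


dM = 0.5/100 = 0.005
strain = beta_m * (1-Vf) * dM = 0.22 * 0.47 * 0.005 = 0.000517

0.000517


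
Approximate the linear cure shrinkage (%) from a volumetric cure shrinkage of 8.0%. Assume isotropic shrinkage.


Linear shrinkage ≈ vol_shrink/3 = 8.0/3 = 2.667%

2.667%


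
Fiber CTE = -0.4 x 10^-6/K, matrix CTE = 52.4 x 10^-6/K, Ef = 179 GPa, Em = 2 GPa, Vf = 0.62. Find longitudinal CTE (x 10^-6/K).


E1 = Ef*Vf + Em*(1-Vf) = 111.74
alpha_1 = (alpha_f*Ef*Vf + alpha_m*Em*(1-Vf))/E1 = -0.04 x 10^-6/K

-0.04 x 10^-6/K


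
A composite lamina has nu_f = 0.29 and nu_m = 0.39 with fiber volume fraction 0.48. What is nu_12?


nu_12 = nu_f*Vf + nu_m*(1-Vf) = 0.29*0.48 + 0.39*0.52 = 0.342

0.342


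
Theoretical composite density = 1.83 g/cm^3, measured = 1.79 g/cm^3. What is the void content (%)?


Void% = (rho_theo - rho_actual)/rho_theo * 100 = (1.83 - 1.79)/1.83 * 100 = 2.19%

2.19%


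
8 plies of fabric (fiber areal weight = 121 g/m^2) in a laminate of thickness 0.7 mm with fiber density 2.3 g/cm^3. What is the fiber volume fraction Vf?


Vf = n * FAW / (rho_f * h * 1000) = 8 * 121 / (2.3 * 0.7 * 1000) = 0.6012

0.6012


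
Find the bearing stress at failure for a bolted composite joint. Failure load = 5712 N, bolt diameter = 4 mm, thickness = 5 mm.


sigma_br = F/(d*h) = 5712/(4*5) = 285.6 MPa

285.6 MPa


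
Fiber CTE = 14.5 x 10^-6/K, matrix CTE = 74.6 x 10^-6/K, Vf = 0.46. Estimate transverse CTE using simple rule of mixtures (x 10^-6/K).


alpha_2 = alpha_f*Vf + alpha_m*(1-Vf) = 14.5*0.46 + 74.6*0.54 = 47.0 x 10^-6/K

47.0 x 10^-6/K


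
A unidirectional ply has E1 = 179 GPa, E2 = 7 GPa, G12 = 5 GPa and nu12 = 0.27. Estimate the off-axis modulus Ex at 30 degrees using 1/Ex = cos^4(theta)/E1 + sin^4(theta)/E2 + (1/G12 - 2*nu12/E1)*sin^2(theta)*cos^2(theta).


cos^4(30) = 0.5625, sin^4(30) = 0.0625, sin^2(30)*cos^2(30) = 0.1875
1/G12 - 2*nu12/E1 = 1/5 - 2*0.27/179 = 0.196983 GPa^-1
1/Ex = 0.5625/179 + 0.0625/7 + 0.196983*0.1875 = 0.0490054 GPa^-1
Ex = 20.41 GPa

20.41 GPa


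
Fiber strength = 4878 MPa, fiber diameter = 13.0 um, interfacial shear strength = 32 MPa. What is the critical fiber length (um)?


Lc = sigma_f * d / (2 * tau_i) = 4878 * 13.0 / (2 * 32) = 990.8 um

990.8 um


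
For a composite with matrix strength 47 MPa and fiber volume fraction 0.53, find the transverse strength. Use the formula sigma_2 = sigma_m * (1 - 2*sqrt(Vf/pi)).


factor = 1 - 2*sqrt(0.53/pi) = 0.1785
sigma_2 = 47 * 0.1785 = 8.39 MPa

8.39 MPa


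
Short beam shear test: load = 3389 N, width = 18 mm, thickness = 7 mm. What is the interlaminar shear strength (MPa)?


ILSS = 3F/(4bh) = 3*3389/(4*18*7) = 20.17 MPa

20.17 MPa


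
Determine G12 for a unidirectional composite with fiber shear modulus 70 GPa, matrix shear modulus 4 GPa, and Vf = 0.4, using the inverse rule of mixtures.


1/G12 = Vf/Gf + (1-Vf)/Gm = 0.4/70 + 0.6/4
G12 = 6.42 GPa

6.42 GPa


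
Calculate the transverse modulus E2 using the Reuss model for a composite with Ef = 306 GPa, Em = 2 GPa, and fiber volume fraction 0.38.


1/E2 = Vf/Ef + (1-Vf)/Em = 0.38/306 + 0.62/2
E2 = 3.21 GPa

3.21 GPa


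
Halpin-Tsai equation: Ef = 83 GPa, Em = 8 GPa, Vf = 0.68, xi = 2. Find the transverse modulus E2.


eta = (Ef/Em - 1)/(Ef/Em + xi) = (10.375 - 1)/(10.375 + 2) = 0.7576
E2 = Em*(1+xi*eta*Vf)/(1-eta*Vf) = 33.5 GPa

33.5 GPa


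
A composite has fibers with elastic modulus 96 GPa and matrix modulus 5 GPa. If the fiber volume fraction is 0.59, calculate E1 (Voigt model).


E1 = Ef*Vf + Em*(1-Vf) = 96*0.59 + 5*0.41 = 58.69 GPa

58.69 GPa


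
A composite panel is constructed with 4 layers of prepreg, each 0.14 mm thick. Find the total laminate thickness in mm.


h = n * t_ply = 4 * 0.14 = 0.56 mm

0.56 mm


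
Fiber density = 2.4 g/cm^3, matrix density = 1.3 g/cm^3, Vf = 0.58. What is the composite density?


rho_c = rho_f*Vf + rho_m*(1-Vf) = 2.4*0.58 + 1.3*0.42 = 1.938 g/cm^3

1.938 g/cm^3


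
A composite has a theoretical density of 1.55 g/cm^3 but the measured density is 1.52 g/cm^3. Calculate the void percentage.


Void% = (rho_theo - rho_actual)/rho_theo * 100 = (1.55 - 1.52)/1.55 * 100 = 1.94%

1.94%


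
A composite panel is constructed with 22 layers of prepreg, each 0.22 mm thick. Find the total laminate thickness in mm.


h = n * t_ply = 22 * 0.22 = 4.84 mm

4.84 mm


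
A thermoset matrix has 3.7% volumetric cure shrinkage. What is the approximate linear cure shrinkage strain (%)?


Linear shrinkage ≈ vol_shrink/3 = 3.7/3 = 1.233%

1.233%


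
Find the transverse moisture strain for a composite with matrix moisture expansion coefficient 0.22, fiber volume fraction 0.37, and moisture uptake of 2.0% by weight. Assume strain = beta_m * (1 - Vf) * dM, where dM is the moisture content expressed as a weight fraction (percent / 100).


dM = 2.0/100 = 0.02
strain = beta_m * (1-Vf) * dM = 0.22 * 0.63 * 0.02 = 0.002772

0.002772


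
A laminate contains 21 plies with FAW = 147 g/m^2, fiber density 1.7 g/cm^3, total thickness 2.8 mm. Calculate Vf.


Vf = n * FAW / (rho_f * h * 1000) = 21 * 147 / (1.7 * 2.8 * 1000) = 0.6485

0.6485


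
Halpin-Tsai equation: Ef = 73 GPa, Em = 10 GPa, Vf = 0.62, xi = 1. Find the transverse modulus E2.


eta = (Ef/Em - 1)/(Ef/Em + xi) = (7.3 - 1)/(7.3 + 1) = 0.759
E2 = Em*(1+xi*eta*Vf)/(1-eta*Vf) = 27.78 GPa

27.78 GPa
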